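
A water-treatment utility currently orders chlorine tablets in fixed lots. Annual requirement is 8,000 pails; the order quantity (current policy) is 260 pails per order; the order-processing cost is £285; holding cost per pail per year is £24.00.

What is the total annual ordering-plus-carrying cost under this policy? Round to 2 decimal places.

Orders/yr = 8,000/260 = 30.769; ordering cost = 30.769 × £285 = £8,769.23
Average inventory = 260/2 = 130; holding cost = 130 × £24 = £3,120.00
Total = £8,769.23 + £3,120.00 = £11,889.23

£11,889.23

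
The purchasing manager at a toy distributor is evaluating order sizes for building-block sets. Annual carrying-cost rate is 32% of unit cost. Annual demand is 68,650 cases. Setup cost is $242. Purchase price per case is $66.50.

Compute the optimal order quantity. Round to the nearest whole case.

1,250 cases

Carrying cost H = $66.5 × 32% = $21.2800/case/yr
Optimal lot size Q* = (2 × 68,650 × $242 / $21.28)^½ ≈ 1,249.56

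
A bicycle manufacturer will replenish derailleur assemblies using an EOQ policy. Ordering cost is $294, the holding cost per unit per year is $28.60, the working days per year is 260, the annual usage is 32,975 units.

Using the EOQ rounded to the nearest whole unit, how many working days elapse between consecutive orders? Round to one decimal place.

EOQ = √(2DS/H) = √(2 × 32,975 × 294 / 28.6)
    = √(677,947.55) ≈ 823.38 → Q = 823 units
Days between orders = 260 / (D/Q) = 260 / 40.067 ≈ 6.489

6.5 days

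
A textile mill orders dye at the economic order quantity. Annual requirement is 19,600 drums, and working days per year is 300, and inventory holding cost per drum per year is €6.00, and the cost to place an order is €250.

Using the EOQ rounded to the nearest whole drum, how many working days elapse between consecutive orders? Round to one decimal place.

EOQ = √(2DS/H) = √(2 × 19,600 × 250 / 6)
    = √(1,633,333.33) ≈ 1,278.02 → Q = 1,278 drums
T = Q/D × 300 days = 1,278/19,600 × 300 = 19.561 days

19.6 days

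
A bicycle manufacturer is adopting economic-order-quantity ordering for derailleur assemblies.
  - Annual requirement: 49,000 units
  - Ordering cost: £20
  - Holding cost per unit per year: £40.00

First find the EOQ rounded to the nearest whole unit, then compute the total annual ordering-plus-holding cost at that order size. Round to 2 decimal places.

EOQ = √(2DS/H) = √(2 × 49,000 × 20 / 40)
    = √(49,000.00) ≈ 221.36 → Q = 221 units
Annual ordering cost = (D/Q)·S = (49,000/221) × 20 = £4,434.39
Annual holding cost  = (Q/2)·H = (221/2) × 40 = £4,420.00
Total = £4,434.39 + £4,420.00 = £8,854.39

£8,854.39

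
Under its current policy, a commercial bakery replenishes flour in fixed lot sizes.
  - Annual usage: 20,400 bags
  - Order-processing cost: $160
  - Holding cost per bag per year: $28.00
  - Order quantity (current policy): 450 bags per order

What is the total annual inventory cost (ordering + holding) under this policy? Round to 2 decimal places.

Orders/yr = 20,400/450 = 45.333; ordering cost = 45.333 × $160 = $7,253.33
Average inventory = 450/2 = 225; holding cost = 225 × $28 = $6,300.00
Total = $7,253.33 + $6,300.00 = $13,553.33

$13,553.33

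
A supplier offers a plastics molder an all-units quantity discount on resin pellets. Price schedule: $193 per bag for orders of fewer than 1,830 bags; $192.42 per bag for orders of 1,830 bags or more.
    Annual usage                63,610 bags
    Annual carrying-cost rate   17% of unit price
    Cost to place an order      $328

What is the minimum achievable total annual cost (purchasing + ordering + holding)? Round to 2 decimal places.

H₁ = 17%×$193 = $32.8100;  H₂ = 17%×$192.42 = $32.7114
EOQ₁ = √(2×63,610×328/32.8100) = 1,127.75  (< 1,830, feasible at tier 1)
EOQ₂ = √(2×63,610×328/32.7114) = 1,129.44  (< 1,830 → use Q = 1,830 at tier-2 price)
TC(tier 1 (EOQ₁), Q≈1,127.7) = $12,313,731.36
TC(tier 2, Q≈1,830.0) = $12,281,168.27
Minimum at tier 2: $12,281,168.27

$12,281,168.27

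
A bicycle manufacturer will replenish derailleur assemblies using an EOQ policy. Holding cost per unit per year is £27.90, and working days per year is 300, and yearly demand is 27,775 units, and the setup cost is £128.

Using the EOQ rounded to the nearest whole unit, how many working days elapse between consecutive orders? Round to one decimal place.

5.5 days

Optimal lot size Q* = (2 × 27,775 × £128 / £27.9)^½ ≈ 504.83 → Q = 505 units
Days between orders = 300 / (D/Q) = 300 / 55.000 ≈ 5.455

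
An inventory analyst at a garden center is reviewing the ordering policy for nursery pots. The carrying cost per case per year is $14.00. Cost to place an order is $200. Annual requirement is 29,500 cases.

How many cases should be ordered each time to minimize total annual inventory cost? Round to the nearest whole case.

918 cases

EOQ = √(2DS/H) = √(2 × 29,500 × 200 / 14)
    = √(842,857.14) ≈ 918.07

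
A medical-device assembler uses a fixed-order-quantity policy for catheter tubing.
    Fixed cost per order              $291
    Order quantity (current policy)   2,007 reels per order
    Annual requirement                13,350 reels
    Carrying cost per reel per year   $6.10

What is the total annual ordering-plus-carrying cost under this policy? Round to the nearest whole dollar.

$8,057

Annual ordering cost = (D/Q)·S = (13,350/2,007) × 291 = $1,935.65
Annual holding cost  = (Q/2)·H = (2,007/2) × 6.1 = $6,121.35
Total = $1,935.65 + $6,121.35 = $8,057.00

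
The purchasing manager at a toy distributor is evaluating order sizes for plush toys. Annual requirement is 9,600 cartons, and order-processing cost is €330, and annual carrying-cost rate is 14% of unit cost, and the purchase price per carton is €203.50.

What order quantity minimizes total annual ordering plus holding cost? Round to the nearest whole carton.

H = i·C = 0.14 × €203.5 = €28.4900 per carton-year
EOQ = √(2DS/H) = √(2 × 9,600 × 330 / 28.49)
    = √(222,393.82) ≈ 471.59

472 cartons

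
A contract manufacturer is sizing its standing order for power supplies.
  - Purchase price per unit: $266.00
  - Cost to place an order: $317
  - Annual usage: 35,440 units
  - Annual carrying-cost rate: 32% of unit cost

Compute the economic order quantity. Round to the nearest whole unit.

H = i·C = 0.32 × $266 = $85.1200 per unit-year
EOQ = √(2DS/H) = √(2 × 35,440 × 317 / 85.12)
    = √(263,968.05) ≈ 513.78

514 units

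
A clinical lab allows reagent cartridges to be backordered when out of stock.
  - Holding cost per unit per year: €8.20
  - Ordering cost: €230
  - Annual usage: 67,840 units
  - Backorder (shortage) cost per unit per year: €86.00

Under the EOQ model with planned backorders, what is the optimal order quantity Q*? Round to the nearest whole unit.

Basic EOQ = √(2·67,840·230/8.2) = 1,950.810
Backorder adjustment √((H+b)/b) = √((8.2+86)/86) = 1.0466
Q* = 1,950.810 × 1.0466 ≈ 2,041.70

2,042 units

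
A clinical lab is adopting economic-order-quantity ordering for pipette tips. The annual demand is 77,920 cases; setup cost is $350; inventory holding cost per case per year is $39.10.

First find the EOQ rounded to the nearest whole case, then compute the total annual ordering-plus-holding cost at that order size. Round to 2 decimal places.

$46,180.84

2DS/H = 2·77,920·350/39.1 = 1,394,987.21
EOQ = √1,394,987.21 ≈ 1,181.10 → Q = 1,181 cases
Orders/yr = 77,920/1,181 = 65.978; ordering cost = 65.978 × $350 = $23,092.29
Average inventory = 1,181/2 = 590.5; holding cost = 590.5 × $39.1 = $23,088.55
Total = $23,092.29 + $23,088.55 = $46,180.84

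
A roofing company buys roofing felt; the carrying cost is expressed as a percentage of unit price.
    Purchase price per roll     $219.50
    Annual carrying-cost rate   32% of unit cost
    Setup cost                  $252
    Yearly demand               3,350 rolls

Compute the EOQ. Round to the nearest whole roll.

155 rolls

H = i·C = 0.32 × $219.5 = $70.2400 per roll-year
EOQ = √(2DS/H) = √(2 × 3,350 × 252 / 70.24)
    = √(24,037.59) ≈ 155.04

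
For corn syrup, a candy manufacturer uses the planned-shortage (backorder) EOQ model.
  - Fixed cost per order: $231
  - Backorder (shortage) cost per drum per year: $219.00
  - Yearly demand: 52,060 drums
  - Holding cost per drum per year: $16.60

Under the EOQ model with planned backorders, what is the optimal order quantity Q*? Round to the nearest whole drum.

1,248 drums

Q* = √(2DS/H) · √((H + b)/b)
   = √(2 × 52,060 × 231 / 16.6) · √((16.6 + 219) / 219)
   = 1,203.702 × 1.0372 ≈ 1,248.49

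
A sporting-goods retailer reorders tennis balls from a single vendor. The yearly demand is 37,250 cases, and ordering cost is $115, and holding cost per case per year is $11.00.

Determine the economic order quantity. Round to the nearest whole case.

Q* = √(2·D·S / H) = √(2·37,250·115 / 11) = √778,863.6 ≈ 882.53

883 cases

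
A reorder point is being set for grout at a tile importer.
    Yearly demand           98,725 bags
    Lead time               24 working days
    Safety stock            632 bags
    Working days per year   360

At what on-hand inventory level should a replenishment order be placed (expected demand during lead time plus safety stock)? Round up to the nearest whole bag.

7,214 bags

Daily demand d = 98,725 / 360 = 274.236 bags/day
Demand during lead time = 274.236 × 24 = 6,581.67
Reorder point = 6,581.67 + 632 = 7,213.67 → round up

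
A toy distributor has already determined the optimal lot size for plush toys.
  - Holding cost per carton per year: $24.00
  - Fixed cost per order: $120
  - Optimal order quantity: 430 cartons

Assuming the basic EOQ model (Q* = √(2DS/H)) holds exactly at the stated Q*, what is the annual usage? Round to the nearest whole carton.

18,490 cartons per year

Since Q* = (2DS/H)^½, squaring gives Q*²·H = 2DS.
D = Q²H / (2S) = 430² × 24 / (2 × 120) = 18,490.00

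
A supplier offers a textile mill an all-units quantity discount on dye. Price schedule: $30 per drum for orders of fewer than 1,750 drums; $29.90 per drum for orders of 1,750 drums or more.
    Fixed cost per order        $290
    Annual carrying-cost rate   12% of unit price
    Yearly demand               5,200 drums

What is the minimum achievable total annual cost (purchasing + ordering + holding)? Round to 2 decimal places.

H₁ = 12%×$30 = $3.6000;  H₂ = 12%×$29.90 = $3.5880
EOQ₁ = √(2×5,200×290/3.6000) = 915.30  (< 1,750, feasible at tier 1)
EOQ₂ = √(2×5,200×290/3.5880) = 916.83  (< 1,750 → use Q = 1,750 at tier-2 price)
TC(tier 1 (EOQ₁), Q≈915.3) = $159,295.09
TC(tier 2, Q≈1,750.0) = $159,481.21
Minimum at tier 1 (EOQ₁): $159,295.09

$159,295.09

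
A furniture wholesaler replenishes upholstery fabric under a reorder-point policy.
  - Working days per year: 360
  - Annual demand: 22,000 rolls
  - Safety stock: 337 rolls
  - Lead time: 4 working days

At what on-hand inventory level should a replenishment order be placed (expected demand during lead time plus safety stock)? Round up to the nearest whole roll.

Daily demand d = 22,000 / 360 = 61.111 rolls/day
Demand during lead time = 61.111 × 4 = 244.44
Reorder point = 244.44 + 337 = 581.44 → round up

582 rolls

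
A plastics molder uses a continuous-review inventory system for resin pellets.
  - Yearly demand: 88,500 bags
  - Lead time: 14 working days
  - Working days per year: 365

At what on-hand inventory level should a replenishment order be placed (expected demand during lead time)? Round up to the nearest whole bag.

Daily demand d = 88,500 / 365 = 242.466 bags/day
Demand during lead time = 242.466 × 14 = 3,394.52
Reorder point = 3,394.52 → round up

3,395 bags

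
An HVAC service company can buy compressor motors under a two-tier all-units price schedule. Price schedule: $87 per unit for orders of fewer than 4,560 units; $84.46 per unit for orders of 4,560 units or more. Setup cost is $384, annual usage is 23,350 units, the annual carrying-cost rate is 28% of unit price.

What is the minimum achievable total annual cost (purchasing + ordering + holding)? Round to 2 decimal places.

H₁ = 28%×$87 = $24.3600;  H₂ = 28%×$84.46 = $23.6488
EOQ₁ = √(2×23,350×384/24.3600) = 858.00  (< 4,560, feasible at tier 1)
EOQ₂ = √(2×23,350×384/23.6488) = 870.80  (< 4,560 → use Q = 4,560 at tier-2 price)
TC(tier 1 (EOQ₁), Q≈858.0) = $2,052,350.79
TC(tier 2, Q≈4,560.0) = $2,028,026.58
Minimum at tier 2: $2,028,026.58

$2,028,026.58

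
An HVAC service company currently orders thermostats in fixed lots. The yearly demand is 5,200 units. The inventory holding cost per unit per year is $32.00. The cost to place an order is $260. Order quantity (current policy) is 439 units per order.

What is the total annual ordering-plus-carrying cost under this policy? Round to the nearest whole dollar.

Annual ordering cost = (D/Q)·S = (5,200/439) × 260 = $3,079.73
Annual holding cost  = (Q/2)·H = (439/2) × 32 = $7,024.00
Total = $3,079.73 + $7,024.00 = $10,103.73

$10,104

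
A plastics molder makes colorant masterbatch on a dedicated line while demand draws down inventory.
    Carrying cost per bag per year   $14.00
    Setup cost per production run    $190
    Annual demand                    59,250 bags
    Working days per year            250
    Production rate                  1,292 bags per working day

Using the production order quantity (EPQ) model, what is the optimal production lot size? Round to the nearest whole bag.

1,403 bags

Daily demand d = 59,250/250 = 237.000; p = 1292; 1 − d/p = 0.81656
EPQ = √(2DS / (H(1 − d/p)))
    = √(2 × 59,250 × 190 / (14 × 0.81656)) ≈ 1,403.39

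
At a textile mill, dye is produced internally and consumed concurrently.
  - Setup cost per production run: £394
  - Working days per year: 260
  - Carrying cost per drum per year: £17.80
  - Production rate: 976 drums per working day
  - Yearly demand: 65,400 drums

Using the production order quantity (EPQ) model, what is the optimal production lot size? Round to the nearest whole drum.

1,975 drums

Daily demand d = 65,400/260 = 251.538; p = 976; 1 − d/p = 0.74228
EPQ = √(2DS / (H(1 − d/p)))
    = √(2 × 65,400 × 394 / (17.8 × 0.74228)) ≈ 1,974.96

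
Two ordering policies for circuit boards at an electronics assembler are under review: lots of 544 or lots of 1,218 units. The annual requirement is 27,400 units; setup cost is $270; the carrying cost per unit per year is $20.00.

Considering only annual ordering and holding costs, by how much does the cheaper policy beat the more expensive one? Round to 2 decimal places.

$785.37

Annual cost at Q: ordering D·S/Q plus holding Q·H/2.
TC(544) = (27,400/544)×270 + (544/2)×20 = $19,039.26
TC(1,218) = (27,400/1,218)×270 + (1,218/2)×20 = $18,253.89
Cheaper: Q = 1,218.  Difference = $785.37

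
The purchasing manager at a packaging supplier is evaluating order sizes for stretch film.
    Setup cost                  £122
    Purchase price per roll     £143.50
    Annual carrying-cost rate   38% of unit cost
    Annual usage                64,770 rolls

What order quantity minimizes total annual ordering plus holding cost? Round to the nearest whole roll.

538 rolls

Holding cost per roll per year: H = 38% × £143.5 = £54.5300
EOQ = √(2DS/H) = √(2 × 64,770 × 122 / 54.53)
    = √(289,819.92) ≈ 538.35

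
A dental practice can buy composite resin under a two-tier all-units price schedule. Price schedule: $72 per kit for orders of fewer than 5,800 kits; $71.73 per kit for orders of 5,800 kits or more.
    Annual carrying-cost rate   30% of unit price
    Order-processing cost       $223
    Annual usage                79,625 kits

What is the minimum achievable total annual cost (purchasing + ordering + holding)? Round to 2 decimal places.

$5,760,696.13

H₁ = 30%×$72 = $21.6000;  H₂ = 30%×$71.73 = $21.5190
EOQ₁ = √(2×79,625×223/21.6000) = 1,282.23  (< 5,800, feasible at tier 1)
EOQ₂ = √(2×79,625×223/21.5190) = 1,284.64  (< 5,800 → use Q = 5,800 at tier-2 price)
TC(tier 1 (EOQ₁), Q≈1,282.2) = $5,760,696.13
TC(tier 2, Q≈5,800.0) = $5,776,967.79
Minimum at tier 1 (EOQ₁): $5,760,696.13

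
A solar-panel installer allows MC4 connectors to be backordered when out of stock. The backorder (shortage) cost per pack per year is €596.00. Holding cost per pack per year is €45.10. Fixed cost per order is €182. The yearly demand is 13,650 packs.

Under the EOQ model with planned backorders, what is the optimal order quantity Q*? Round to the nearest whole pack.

344 packs

Basic EOQ = √(2·13,650·182/45.1) = 331.916
Backorder adjustment √((H+b)/b) = √((45.1+596)/596) = 1.0371
Q* = 331.916 × 1.0371 ≈ 344.25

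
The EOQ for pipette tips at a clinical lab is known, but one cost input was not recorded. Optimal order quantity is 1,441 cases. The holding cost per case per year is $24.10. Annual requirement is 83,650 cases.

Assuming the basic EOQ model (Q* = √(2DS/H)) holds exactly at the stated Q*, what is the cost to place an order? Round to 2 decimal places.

Since Q* = (2DS/H)^½, squaring gives Q*²·H = 2DS.
S = Q²H / (2D) = 1,441² × 24.1 / (2 × 83,650) = 299.1225

$299.12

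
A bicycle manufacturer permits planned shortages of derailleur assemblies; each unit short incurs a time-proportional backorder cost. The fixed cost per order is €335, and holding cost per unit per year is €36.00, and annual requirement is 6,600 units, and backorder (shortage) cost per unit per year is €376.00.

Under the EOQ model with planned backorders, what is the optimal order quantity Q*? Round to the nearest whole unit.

367 units

Q* = √(2DS/H) · √((H + b)/b)
   = √(2 × 6,600 × 335 / 36) · √((36 + 376) / 376)
   = 350.476 × 1.0468 ≈ 366.87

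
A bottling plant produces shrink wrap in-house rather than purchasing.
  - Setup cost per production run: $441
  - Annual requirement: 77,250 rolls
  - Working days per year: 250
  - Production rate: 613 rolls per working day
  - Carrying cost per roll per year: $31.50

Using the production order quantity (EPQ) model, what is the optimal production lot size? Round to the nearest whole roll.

Daily demand d = 77,250/250 = 309.000; p = 613; 1 − d/p = 0.49592
EPQ = √(2DS / (H(1 − d/p)))
    = √(2 × 77,250 × 441 / (31.5 × 0.49592)) ≈ 2,088.44

2,088 rolls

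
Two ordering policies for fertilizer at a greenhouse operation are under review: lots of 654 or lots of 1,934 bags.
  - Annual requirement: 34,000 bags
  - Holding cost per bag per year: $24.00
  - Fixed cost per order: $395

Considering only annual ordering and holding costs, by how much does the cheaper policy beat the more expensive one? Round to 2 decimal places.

TC(Q) = (D/Q)S + (Q/2)H
TC(654) = (34,000/654)×395 + (654/2)×24 = $28,383.17
TC(1,934) = (34,000/1,934)×395 + (1,934/2)×24 = $30,152.16
Lots of 654 are cheaper by $1,768.99.

$1,768.99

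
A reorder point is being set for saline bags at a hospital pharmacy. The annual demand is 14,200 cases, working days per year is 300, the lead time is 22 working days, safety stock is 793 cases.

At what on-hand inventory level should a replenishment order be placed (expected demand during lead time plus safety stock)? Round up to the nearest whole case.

1,835 cases

Daily demand d = 14,200 / 300 = 47.333 cases/day
Demand during lead time = 47.333 × 22 = 1,041.33
Reorder point = 1,041.33 + 793 = 1,834.33 → round up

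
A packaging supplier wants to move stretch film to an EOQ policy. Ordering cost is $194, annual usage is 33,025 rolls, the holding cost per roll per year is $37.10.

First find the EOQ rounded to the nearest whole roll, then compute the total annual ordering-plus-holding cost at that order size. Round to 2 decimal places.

EOQ = √(2DS/H) = √(2 × 33,025 × 194 / 37.1)
    = √(345,382.75) ≈ 587.69 → Q = 588 rolls
Orders/yr = 33,025/588 = 56.165; ordering cost = 56.165 × $194 = $10,896.00
Average inventory = 588/2 = 294; holding cost = 294 × $37.1 = $10,907.40
Total = $10,896.00 + $10,907.40 = $21,803.40

$21,803.40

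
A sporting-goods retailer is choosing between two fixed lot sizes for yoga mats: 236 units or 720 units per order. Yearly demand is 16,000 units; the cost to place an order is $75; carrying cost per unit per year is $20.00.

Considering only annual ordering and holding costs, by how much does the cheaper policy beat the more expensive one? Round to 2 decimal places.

For each Q, cost = (D/Q)·S + (Q/2)·H.
TC(236) = (16,000/236)×75 + (236/2)×20 = $7,444.75
TC(720) = (16,000/720)×75 + (720/2)×20 = $8,866.67
|ΔTC| = |$7,444.75 − $8,866.67| = $1,421.92

$1,421.92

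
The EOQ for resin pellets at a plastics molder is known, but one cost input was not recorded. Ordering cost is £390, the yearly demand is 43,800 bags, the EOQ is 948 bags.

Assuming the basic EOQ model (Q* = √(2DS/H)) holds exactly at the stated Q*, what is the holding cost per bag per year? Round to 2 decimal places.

EOQ relation: Q² = 2DS/H, so rearrange for the unknown.
H = 2DS / Q² = 2 × 43,800 × 390 / 948² = 38.0147

£38.01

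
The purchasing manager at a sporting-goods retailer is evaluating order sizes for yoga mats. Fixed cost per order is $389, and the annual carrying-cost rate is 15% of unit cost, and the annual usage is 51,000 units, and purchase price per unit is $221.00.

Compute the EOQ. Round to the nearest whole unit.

1,094 units

Holding cost per unit per year: H = 15% × $221 = $33.1500
2DS/H = 2·51,000·389/33.15 = 1,196,923.08
EOQ = √1,196,923.08 ≈ 1,094.04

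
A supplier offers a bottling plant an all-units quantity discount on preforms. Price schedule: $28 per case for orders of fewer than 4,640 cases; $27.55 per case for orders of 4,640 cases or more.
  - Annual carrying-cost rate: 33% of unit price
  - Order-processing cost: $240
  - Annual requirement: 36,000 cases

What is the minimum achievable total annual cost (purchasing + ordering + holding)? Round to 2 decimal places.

H₁ = 33%×$28 = $9.2400;  H₂ = 33%×$27.55 = $9.0915
EOQ₁ = √(2×36,000×240/9.2400) = 1,367.53  (< 4,640, feasible at tier 1)
EOQ₂ = √(2×36,000×240/9.0915) = 1,378.65  (< 4,640 → use Q = 4,640 at tier-2 price)
TC(tier 1 (EOQ₁), Q≈1,367.5) = $1,020,635.95
TC(tier 2, Q≈4,640.0) = $1,014,754.35
Minimum at tier 2: $1,014,754.35

$1,014,754.35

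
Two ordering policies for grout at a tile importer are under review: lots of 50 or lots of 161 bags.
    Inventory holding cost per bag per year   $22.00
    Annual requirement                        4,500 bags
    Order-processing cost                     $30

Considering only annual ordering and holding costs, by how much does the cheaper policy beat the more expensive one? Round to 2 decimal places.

TC(Q) = (D/Q)S + (Q/2)H
TC(50) = (4,500/50)×30 + (50/2)×22 = $3,250.00
TC(161) = (4,500/161)×30 + (161/2)×22 = $2,609.51
Cheaper: Q = 161.  Difference = $640.49

$640.49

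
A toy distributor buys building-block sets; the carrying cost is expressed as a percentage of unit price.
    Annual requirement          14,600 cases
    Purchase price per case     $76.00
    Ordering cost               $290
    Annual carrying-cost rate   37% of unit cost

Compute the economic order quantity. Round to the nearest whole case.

549 cases

Holding cost per case per year: H = 37% × $76 = $28.1200
Optimal lot size Q* = (2 × 14,600 × $290 / $28.12)^½ ≈ 548.76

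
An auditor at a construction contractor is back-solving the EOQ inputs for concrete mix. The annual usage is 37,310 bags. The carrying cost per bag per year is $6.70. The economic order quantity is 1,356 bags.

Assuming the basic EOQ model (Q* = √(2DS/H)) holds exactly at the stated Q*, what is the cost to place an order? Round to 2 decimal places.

$165.10

EOQ relation: Q² = 2DS/H, so rearrange for the unknown.
S = Q²H / (2D) = 1,356² × 6.7 / (2 × 37,310) = 165.0969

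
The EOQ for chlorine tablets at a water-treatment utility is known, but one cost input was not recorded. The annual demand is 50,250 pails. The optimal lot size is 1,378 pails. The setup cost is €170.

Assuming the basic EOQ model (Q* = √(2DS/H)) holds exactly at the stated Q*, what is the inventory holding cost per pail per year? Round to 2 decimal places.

€9.00

From Q* = √(2DS/H) ⇒ Q*² = 2DS/H.
H = 2DS / Q² = 2 × 50,250 × 170 / 1,378² = 8.9974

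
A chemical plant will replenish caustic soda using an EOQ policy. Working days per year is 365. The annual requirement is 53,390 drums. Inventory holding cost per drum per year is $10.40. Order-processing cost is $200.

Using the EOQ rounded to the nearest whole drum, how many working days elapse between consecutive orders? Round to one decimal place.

Optimal lot size Q* = (2 × 53,390 × $200 / $10.4)^½ ≈ 1,432.99 → Q = 1,433 drums
T = Q/D × 365 days = 1,433/53,390 × 365 = 9.797 days

9.8 days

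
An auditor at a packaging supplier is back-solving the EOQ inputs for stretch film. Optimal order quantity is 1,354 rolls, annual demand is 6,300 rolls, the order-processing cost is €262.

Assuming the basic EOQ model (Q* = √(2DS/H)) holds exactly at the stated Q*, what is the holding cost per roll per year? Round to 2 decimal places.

€1.80

From Q* = √(2DS/H) ⇒ Q*² = 2DS/H.
H = 2DS / Q² = 2 × 6,300 × 262 / 1,354² = 1.8007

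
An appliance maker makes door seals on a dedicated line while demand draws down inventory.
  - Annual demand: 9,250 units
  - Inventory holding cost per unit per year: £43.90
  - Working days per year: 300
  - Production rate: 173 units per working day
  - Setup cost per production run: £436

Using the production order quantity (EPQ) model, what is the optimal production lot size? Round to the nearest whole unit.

Daily demand d = 9,250/300 = 30.833; p = 173; 1 − d/p = 0.82177
EPQ = √(2DS / (H(1 − d/p)))
    = √(2 × 9,250 × 436 / (43.9 × 0.82177)) ≈ 472.85

473 units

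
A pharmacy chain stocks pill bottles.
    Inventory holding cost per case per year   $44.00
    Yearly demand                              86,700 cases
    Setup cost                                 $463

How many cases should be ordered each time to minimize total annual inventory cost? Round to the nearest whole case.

EOQ = √(2DS/H) = √(2 × 86,700 × 463 / 44)
    = √(1,824,640.91) ≈ 1,350.79

1,351 cases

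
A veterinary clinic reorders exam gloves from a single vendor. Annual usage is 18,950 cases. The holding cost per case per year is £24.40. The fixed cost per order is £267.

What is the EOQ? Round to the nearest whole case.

EOQ = √(2DS/H) = √(2 × 18,950 × 267 / 24.4)
    = √(414,725.41) ≈ 643.99

644 cases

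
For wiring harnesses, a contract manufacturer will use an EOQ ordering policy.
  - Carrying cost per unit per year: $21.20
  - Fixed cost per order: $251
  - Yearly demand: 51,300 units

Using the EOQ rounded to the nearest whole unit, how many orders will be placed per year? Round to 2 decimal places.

EOQ = √(2DS/H) = √(2 × 51,300 × 251 / 21.2)
    = √(1,214,745.28) ≈ 1,102.15 → Q = 1,102
Orders per year = D/Q = 51,300 / 1,102 = 46.552

46.55 orders per year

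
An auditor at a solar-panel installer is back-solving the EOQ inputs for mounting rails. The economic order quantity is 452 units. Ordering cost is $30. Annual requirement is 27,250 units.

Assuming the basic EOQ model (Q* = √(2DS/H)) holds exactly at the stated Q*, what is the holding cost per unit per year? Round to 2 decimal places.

$8.00

Since Q* = (2DS/H)^½, squaring gives Q*²·H = 2DS.
H = 2DS / Q² = 2 × 27,250 × 30 / 452² = 8.0028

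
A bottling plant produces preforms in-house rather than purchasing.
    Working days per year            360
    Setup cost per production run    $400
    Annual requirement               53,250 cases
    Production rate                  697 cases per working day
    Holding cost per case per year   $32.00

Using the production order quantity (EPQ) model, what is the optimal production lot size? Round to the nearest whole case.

1,300 cases

Daily demand d = 53,250/360 = 147.917; p = 697; 1 − d/p = 0.78778
EPQ = √(2DS / (H(1 − d/p)))
    = √(2 × 53,250 × 400 / (32 × 0.78778)) ≈ 1,299.95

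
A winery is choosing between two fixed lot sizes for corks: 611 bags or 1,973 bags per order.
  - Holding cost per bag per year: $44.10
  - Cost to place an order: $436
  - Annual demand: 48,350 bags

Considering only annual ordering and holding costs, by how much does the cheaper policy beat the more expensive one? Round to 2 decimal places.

Annual cost at Q: ordering D·S/Q plus holding Q·H/2.
TC(611) = (48,350/611)×436 + (611/2)×44.1 = $47,974.35
TC(1,973) = (48,350/1,973)×436 + (1,973/2)×44.1 = $54,189.19
Lots of 611 are cheaper by $6,214.84.

$6,214.84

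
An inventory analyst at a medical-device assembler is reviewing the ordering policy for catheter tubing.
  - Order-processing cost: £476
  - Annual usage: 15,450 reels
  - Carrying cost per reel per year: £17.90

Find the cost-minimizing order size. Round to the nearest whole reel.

906 reels

2DS/H = 2·15,450·476/17.9 = 821,698.32
EOQ = √821,698.32 ≈ 906.48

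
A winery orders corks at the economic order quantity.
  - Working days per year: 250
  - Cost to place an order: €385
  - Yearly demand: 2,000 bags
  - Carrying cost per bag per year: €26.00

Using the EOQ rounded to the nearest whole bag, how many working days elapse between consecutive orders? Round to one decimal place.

EOQ = √(2DS/H) = √(2 × 2,000 × 385 / 26)
    = √(59,230.77) ≈ 243.37 → Q = 243 bags
Cycle time = (working days × Q)/D = (250 × 243) / 2,000 = 30.375 days

30.4 days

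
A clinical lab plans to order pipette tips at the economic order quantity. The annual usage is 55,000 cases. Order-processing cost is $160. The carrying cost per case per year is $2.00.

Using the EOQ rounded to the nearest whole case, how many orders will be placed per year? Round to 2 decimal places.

2DS/H = 2·55,000·160/2 = 8,800,000.00
EOQ = √8,800,000.00 ≈ 2,966.48 → Q = 2,966
Orders per year = D/Q = 55,000 / 2,966 = 18.543

18.54 orders per year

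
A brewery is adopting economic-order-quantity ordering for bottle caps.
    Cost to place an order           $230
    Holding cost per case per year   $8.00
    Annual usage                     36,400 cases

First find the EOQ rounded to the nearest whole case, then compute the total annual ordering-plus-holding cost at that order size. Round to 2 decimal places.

$11,573.76

Optimal lot size Q* = (2 × 36,400 × $230 / $8)^½ ≈ 1,446.72 → Q = 1,447 cases
Ordering: D/Q × S = 36,400/1,447 × $230 = $5,785.76
Holding:  Q/2 × H = 1,447/2 × $8 = $5,788.00
Total = $5,785.76 + $5,788.00 = $11,573.76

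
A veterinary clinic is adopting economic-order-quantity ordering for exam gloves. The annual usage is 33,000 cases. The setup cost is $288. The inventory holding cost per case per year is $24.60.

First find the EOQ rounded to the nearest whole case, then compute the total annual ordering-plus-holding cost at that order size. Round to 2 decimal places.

$21,623.99

Optimal lot size Q* = (2 × 33,000 × $288 / $24.6)^½ ≈ 879.02 → Q = 879 cases
Annual ordering cost = (D/Q)·S = (33,000/879) × 288 = $10,812.29
Annual holding cost  = (Q/2)·H = (879/2) × 24.6 = $10,811.70
Total = $10,812.29 + $10,811.70 = $21,623.99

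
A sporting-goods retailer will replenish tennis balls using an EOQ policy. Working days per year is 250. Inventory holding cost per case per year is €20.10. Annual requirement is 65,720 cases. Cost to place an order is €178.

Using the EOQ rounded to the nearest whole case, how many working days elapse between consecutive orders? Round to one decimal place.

4.1 days

Q* = √(2·D·S / H) = √(2·65,720·178 / 20.1) = √1,163,996.0 ≈ 1,078.89 → Q = 1,079 cases
Days between orders = 250 / (D/Q) = 250 / 60.908 ≈ 4.105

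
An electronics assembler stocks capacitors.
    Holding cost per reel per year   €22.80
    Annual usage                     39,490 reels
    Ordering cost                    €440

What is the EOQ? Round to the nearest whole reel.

1,235 reels

EOQ = √(2DS/H) = √(2 × 39,490 × 440 / 22.8)
    = √(1,524,175.44) ≈ 1,234.58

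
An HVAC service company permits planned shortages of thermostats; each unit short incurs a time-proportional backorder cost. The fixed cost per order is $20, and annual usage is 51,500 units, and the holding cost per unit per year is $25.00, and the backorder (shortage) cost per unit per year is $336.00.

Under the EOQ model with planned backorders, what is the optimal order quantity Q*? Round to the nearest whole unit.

Basic EOQ = √(2·51,500·20/25) = 287.054
Backorder adjustment √((H+b)/b) = √((25+336)/336) = 1.0365
Q* = 287.054 × 1.0365 ≈ 297.54

298 units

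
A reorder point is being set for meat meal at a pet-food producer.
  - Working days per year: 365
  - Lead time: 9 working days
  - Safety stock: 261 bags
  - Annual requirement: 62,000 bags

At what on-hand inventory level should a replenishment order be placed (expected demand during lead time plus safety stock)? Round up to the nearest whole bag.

Daily demand d = 62,000 / 365 = 169.863 bags/day
Demand during lead time = 169.863 × 9 = 1,528.77
Reorder point = 1,528.77 + 261 = 1,789.77 → round up

1,790 bags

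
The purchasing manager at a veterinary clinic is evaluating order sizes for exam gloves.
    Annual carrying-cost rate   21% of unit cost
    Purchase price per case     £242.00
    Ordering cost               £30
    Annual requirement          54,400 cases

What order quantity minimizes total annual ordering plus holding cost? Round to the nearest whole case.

253 cases

Carrying cost H = £242 × 21% = £50.8200/case/yr
2DS/H = 2·54,400·30/50.82 = 64,226.68
EOQ = √64,226.68 ≈ 253.43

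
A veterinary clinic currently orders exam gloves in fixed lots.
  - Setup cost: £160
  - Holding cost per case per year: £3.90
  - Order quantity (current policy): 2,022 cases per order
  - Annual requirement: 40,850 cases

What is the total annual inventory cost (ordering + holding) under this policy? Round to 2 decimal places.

£7,175.34

Annual ordering cost = (D/Q)·S = (40,850/2,022) × 160 = £3,232.44
Annual holding cost  = (Q/2)·H = (2,022/2) × 3.9 = £3,942.90
Total = £3,232.44 + £3,942.90 = £7,175.34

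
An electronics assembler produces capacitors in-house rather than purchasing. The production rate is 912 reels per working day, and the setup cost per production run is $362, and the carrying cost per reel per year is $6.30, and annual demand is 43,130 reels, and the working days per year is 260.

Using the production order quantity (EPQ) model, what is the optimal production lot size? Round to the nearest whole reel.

Daily demand d = 43,130/260 = 165.885; p = 912; 1 − d/p = 0.81811
EPQ = √(2DS / (H(1 − d/p)))
    = √(2 × 43,130 × 362 / (6.3 × 0.81811)) ≈ 2,461.41

2,461 reels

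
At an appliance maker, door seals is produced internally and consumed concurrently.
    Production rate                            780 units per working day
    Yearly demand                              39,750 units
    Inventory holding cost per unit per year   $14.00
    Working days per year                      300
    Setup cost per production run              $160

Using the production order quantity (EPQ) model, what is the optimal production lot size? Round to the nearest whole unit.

1,046 units

d = 39,750/300 = 132.5000 units/day;  effective holding cost H(1 − d/p) = 14·(1 − 132.5000/780) = 11.62179
Q* = √(2DS / H_eff) = √(2·39,750·160 / 11.62179) ≈ 1,046.18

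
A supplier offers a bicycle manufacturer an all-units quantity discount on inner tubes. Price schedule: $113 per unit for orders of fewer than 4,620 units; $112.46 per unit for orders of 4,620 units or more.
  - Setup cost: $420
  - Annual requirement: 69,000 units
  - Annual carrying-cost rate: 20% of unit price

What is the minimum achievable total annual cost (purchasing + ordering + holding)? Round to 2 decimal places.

$7,817,969.25

H₁ = 20%×$113 = $22.6000;  H₂ = 20%×$112.46 = $22.4920
EOQ₁ = √(2×69,000×420/22.6000) = 1,601.44  (< 4,620, feasible at tier 1)
EOQ₂ = √(2×69,000×420/22.4920) = 1,605.28  (< 4,620 → use Q = 4,620 at tier-2 price)
TC(tier 1 (EOQ₁), Q≈1,601.4) = $7,833,192.49
TC(tier 2, Q≈4,620.0) = $7,817,969.25
Minimum at tier 2: $7,817,969.25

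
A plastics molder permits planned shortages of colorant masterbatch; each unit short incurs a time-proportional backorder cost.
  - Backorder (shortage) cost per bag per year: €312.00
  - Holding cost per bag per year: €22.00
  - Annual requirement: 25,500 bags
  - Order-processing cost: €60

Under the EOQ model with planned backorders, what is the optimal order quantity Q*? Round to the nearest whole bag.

Basic EOQ = √(2·25,500·60/22) = 372.949
Backorder adjustment √((H+b)/b) = √((22+312)/312) = 1.0347
Q* = 372.949 × 1.0347 ≈ 385.87

386 bags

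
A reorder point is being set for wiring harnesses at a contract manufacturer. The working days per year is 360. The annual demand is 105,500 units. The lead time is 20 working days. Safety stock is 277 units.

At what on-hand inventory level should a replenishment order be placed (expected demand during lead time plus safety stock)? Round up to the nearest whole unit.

6,139 units

Daily demand d = 105,500 / 360 = 293.056 units/day
Demand during lead time = 293.056 × 20 = 5,861.11
Reorder point = 5,861.11 + 277 = 6,138.11 → round up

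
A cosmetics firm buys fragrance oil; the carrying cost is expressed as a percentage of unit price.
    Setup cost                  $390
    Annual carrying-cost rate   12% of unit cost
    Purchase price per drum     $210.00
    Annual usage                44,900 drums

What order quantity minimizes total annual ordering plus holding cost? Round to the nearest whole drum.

Carrying cost H = $210 × 12% = $25.2000/drum/yr
Optimal lot size Q* = (2 × 44,900 × $390 / $25.2)^½ ≈ 1,178.88

1,179 drums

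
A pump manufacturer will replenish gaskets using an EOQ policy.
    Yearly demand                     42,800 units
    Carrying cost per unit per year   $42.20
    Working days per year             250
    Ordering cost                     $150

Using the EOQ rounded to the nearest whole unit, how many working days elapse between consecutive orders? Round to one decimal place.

EOQ = √(2DS/H) = √(2 × 42,800 × 150 / 42.2)
    = √(304,265.40) ≈ 551.60 → Q = 552 units
Days between orders = 250 / (D/Q) = 250 / 77.536 ≈ 3.224

3.2 days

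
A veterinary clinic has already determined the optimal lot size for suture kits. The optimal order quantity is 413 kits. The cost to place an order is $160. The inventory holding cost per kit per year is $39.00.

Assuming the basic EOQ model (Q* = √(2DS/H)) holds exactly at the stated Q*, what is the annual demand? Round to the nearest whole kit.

20,788 kits per year

EOQ relation: Q² = 2DS/H, so rearrange for the unknown.
D = Q²H / (2S) = 413² × 39 / (2 × 160) = 20,788.10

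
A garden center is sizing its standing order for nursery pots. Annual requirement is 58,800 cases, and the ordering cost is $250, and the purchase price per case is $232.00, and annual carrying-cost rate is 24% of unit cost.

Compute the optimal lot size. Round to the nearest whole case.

Holding cost per case per year: H = 24% × $232 = $55.6800
Q* = √(2·D·S / H) = √(2·58,800·250 / 55.68) = √528,017.2 ≈ 726.65

727 cases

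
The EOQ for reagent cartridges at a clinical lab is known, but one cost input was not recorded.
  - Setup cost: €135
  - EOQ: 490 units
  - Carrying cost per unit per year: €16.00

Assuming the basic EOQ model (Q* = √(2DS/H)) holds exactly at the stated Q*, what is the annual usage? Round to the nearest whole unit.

EOQ relation: Q² = 2DS/H, so rearrange for the unknown.
D = Q²H / (2S) = 490² × 16 / (2 × 135) = 14,228.15

14,228 units per year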